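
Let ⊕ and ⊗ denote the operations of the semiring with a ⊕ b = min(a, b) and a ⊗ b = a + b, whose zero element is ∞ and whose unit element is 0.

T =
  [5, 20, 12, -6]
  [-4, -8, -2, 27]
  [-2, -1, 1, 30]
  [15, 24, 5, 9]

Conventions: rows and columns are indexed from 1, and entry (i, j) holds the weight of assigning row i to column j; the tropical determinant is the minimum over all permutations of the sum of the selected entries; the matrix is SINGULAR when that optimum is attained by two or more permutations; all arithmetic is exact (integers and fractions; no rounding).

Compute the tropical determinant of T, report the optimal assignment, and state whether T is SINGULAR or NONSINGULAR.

σ = (1, 2, 3, 4): 5 + (-8) + 1 + 9 = 7
σ = (1, 2, 4, 3): 5 + (-8) + 30 + 5 = 32
σ = (1, 3, 2, 4): 5 + (-2) + (-1) + 9 = 11
σ = (1, 3, 4, 2): 5 + (-2) + 30 + 24 = 57
σ = (1, 4, 2, 3): 5 + 27 + (-1) + 5 = 36
σ = (1, 4, 3, 2): 5 + 27 + 1 + 24 = 57
σ = (2, 1, 3, 4): 20 + (-4) + 1 + 9 = 26
σ = (2, 1, 4, 3): 20 + (-4) + 30 + 5 = 51
σ = (2, 3, 1, 4): 20 + (-2) + (-2) + 9 = 25
σ = (2, 3, 4, 1): 20 + (-2) + 30 + 15 = 63
σ = (2, 4, 1, 3): 20 + 27 + (-2) + 5 = 50
σ = (2, 4, 3, 1): 20 + 27 + 1 + 15 = 63
σ = (3, 1, 2, 4): 12 + (-4) + (-1) + 9 = 16
σ = (3, 1, 4, 2): 12 + (-4) + 30 + 24 = 62
σ = (3, 2, 1, 4): 12 + (-8) + (-2) + 9 = 11
σ = (3, 2, 4, 1): 12 + (-8) + 30 + 15 = 49
σ = (3, 4, 1, 2): 12 + 27 + (-2) + 24 = 61
σ = (3, 4, 2, 1): 12 + 27 + (-1) + 15 = 53
σ = (4, 1, 2, 3): (-6) + (-4) + (-1) + 5 = -6
σ = (4, 1, 3, 2): (-6) + (-4) + 1 + 24 = 15
σ = (4, 2, 1, 3): (-6) + (-8) + (-2) + 5 = -11
σ = (4, 2, 3, 1): (-6) + (-8) + 1 + 15 = 2
σ = (4, 3, 1, 2): (-6) + (-2) + (-2) + 24 = 14
σ = (4, 3, 2, 1): (-6) + (-2) + (-1) + 15 = 6
Optimal value attained by: σ = (4, 2, 1, 3).
Answer: det⊕(T) = -11; verdict: NONSINGULAR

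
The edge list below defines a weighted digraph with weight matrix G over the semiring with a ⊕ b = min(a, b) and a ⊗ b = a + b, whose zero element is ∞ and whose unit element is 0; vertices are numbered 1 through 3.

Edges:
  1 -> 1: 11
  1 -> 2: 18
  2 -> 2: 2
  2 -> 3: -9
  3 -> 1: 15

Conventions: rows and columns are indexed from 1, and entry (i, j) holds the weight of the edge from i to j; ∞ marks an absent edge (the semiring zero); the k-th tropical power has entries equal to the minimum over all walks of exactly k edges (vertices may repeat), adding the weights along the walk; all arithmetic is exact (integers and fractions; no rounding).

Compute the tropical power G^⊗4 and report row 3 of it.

G^⊗2:
  [22, 20, 9]
  [6, 4, -7]
  [26, 33, ∞]
G^⊗3:
  [24, 22, 11]
  [8, 6, -5]
  [37, 35, 24]
G^⊗4:
  [26, 24, 13]
  [10, 8, -3]
  [39, 37, 26]
Answer: row 3 of G^⊗4 = [39, 37, 26]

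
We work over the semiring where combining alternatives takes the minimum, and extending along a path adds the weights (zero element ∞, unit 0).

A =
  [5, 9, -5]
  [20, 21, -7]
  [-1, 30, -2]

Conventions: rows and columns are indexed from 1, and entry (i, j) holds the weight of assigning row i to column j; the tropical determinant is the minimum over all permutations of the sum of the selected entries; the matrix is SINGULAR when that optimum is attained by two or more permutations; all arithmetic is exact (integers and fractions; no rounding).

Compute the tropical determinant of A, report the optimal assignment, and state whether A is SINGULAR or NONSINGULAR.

σ = (1, 2, 3): 5 + 21 + (-2) = 24
σ = (1, 3, 2): 5 + (-7) + 30 = 28
σ = (2, 1, 3): 9 + 20 + (-2) = 27
σ = (2, 3, 1): 9 + (-7) + (-1) = 1
σ = (3, 1, 2): (-5) + 20 + 30 = 45
σ = (3, 2, 1): (-5) + 21 + (-1) = 15
Optimal value attained by: σ = (2, 3, 1).
Answer: det⊕(A) = 1; verdict: NONSINGULAR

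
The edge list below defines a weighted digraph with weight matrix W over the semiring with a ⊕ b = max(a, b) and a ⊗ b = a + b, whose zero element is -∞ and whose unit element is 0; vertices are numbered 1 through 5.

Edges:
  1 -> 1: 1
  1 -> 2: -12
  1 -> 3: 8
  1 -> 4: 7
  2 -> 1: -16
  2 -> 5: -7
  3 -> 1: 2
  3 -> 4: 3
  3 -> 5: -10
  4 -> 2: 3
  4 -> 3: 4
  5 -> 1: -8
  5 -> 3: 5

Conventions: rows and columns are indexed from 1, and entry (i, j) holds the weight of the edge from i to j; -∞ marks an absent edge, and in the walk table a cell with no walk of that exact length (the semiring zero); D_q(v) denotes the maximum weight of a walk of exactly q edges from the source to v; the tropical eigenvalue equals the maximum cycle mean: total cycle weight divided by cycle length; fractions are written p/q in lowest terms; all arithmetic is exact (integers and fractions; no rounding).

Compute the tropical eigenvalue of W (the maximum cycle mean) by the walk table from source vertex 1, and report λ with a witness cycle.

q=0: [0, -∞, -∞, -∞, -∞]
q=1: [1, -12, 8, 7, -∞]
q=2: [10, 10, 11, 11, -2]
q=3: [13, 14, 18, 17, 3]
q=4: [20, 20, 21, 21, 8]
q=5: [23, 24, 28, 27, 13]
Optimal cycle mean attained by: cycle 1->3->1, total 8 + 2, length 2.
Answer: λ = 5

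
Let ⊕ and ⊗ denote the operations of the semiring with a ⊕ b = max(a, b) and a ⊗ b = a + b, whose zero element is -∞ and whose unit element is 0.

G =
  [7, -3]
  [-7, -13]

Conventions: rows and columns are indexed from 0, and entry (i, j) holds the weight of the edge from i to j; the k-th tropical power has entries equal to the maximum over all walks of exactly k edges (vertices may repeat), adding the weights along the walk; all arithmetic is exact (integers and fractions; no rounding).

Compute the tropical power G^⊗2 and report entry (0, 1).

G^⊗2:
  [14, 4]
  [0, -10]
Key observation: the optimum is the walk 0->0->1, with weight 7 + (-3) = 4.
Optimal value attained by: walk 0->0->1.
Answer: (G^⊗2)[0][1] = 4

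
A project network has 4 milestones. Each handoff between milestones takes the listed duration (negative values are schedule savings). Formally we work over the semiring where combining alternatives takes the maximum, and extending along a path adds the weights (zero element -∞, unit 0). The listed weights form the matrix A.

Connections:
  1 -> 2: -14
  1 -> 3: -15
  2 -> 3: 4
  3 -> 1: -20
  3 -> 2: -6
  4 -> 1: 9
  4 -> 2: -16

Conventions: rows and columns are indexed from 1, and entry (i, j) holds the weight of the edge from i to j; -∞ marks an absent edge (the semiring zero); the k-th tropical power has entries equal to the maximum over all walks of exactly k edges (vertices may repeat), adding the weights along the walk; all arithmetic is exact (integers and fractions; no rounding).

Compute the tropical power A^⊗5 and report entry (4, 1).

A^⊗2:
  [-35, -21, -10, -∞]
  [-16, -2, -∞, -∞]
  [-∞, -34, -2, -∞]
  [-∞, -5, -6, -∞]
A^⊗3:
  [-30, -16, -17, -∞]
  [-∞, -30, 2, -∞]
  [-22, -8, -30, -∞]
  [-26, -12, -1, -∞]
A^⊗4:
  [-37, -23, -12, -∞]
  [-18, -4, -26, -∞]
  [-50, -36, -4, -∞]
  [-21, -7, -8, -∞]
A^⊗5:
  [-32, -18, -19, -∞]
  [-46, -32, 0, -∞]
  [-24, -10, -32, -∞]
  [-28, -14, -3, -∞]
Key observation: the optimum is the walk 4->1->3->2->3->1, with weight 9 + (-15) + (-6) + 4 + (-20) = -28.
Optimal value attained by: walk 4->1->3->2->3->1.
Answer: (A^⊗5)[4][1] = -28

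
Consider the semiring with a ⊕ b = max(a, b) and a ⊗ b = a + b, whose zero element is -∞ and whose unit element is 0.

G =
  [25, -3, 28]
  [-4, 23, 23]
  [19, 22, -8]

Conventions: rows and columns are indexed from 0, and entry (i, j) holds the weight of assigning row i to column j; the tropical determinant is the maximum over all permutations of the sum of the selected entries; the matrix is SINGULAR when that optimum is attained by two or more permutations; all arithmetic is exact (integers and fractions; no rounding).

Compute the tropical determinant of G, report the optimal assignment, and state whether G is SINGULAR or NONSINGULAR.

σ = (0, 1, 2): 25 + 23 + (-8) = 40
σ = (0, 2, 1): 25 + 23 + 22 = 70
σ = (1, 0, 2): (-3) + (-4) + (-8) = -15
σ = (1, 2, 0): (-3) + 23 + 19 = 39
σ = (2, 0, 1): 28 + (-4) + 22 = 46
σ = (2, 1, 0): 28 + 23 + 19 = 70
Optimal value attained by: σ = (0, 2, 1).
Answer: det⊕(G) = 70; verdict: SINGULAR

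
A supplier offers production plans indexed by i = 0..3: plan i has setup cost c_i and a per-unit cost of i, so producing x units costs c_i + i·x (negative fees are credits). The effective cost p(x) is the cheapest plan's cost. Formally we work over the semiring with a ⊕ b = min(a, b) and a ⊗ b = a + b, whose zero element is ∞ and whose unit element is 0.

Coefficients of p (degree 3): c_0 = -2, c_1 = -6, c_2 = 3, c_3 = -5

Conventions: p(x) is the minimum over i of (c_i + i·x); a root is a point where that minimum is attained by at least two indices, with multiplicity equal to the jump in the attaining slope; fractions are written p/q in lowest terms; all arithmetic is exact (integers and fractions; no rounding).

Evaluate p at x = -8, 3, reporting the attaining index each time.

p(-8) = min(-2+0·(-8)=-2, -6+1·(-8)=-14, 3+2·(-8)=-13, -5+3·(-8)=-29) = -29 (attained by i=3)
p(3) = min(-2+0·3=-2, -6+1·3=-3, 3+2·3=9, -5+3·3=4) = -3 (attained by i=1)
Answer: p(-8) = -29; p(3) = -3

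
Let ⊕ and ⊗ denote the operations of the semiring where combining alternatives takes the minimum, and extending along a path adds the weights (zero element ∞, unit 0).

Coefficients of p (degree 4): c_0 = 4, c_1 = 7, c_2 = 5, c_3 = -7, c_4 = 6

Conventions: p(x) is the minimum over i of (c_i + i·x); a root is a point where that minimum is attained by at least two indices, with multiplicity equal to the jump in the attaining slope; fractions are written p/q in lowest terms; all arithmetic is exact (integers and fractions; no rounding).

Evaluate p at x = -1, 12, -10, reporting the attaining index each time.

p(-1) = min(4+0·(-1)=4, 7+1·(-1)=6, 5+2·(-1)=3, -7+3·(-1)=-10, 6+4·(-1)=2) = -10 (attained by i=3)
p(12) = min(4+0·12=4, 7+1·12=19, 5+2·12=29, -7+3·12=29, 6+4·12=54) = 4 (attained by i=0)
p(-10) = min(4+0·(-10)=4, 7+1·(-10)=-3, 5+2·(-10)=-15, -7+3·(-10)=-37, 6+4·(-10)=-34) = -37 (attained by i=3)
Answer: p(-1) = -10; p(12) = 4; p(-10) = -37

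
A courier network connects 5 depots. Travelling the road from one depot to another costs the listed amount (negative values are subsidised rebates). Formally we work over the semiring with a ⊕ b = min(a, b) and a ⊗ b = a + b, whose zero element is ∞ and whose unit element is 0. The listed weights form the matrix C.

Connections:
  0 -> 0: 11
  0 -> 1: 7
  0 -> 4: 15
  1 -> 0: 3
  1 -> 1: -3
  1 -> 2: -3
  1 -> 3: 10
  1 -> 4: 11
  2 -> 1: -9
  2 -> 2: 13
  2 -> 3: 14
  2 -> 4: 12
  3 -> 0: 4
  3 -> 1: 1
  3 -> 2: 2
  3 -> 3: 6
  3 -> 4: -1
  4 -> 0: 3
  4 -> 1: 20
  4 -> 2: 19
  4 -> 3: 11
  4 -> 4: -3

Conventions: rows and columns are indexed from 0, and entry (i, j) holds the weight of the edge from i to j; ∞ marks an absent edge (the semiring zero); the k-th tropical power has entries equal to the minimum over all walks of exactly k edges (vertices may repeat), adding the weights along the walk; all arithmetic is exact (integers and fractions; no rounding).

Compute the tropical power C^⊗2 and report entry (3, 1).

C^⊗2:
  [10, 4, 4, 17, 12]
  [0, -12, -6, 7, 8]
  [-6, -12, -12, 1, 2]
  [2, -7, -2, 10, -4]
  [0, 10, 13, 8, -6]
Key observation: the optimum is the walk 3->2->1, with weight 2 + (-9) = -7.
Optimal value attained by: walk 3->2->1.
Answer: (C^⊗2)[3][1] = -7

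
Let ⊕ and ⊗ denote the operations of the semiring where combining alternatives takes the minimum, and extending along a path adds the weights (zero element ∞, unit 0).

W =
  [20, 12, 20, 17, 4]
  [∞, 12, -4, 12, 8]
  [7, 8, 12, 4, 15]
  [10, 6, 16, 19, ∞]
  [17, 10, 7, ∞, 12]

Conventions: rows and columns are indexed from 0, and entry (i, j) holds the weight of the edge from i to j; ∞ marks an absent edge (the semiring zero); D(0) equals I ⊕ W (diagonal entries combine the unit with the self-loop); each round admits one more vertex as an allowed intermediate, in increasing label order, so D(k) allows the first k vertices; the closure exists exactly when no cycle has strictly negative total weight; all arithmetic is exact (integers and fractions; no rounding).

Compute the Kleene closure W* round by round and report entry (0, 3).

D(0):
  [0, 12, 20, 17, 4]
  [∞, 0, -4, 12, 8]
  [7, 8, 0, 4, 15]
  [10, 6, 16, 0, ∞]
  [17, 10, 7, ∞, 0]
D(1):
  [0, 12, 20, 17, 4]
  [∞, 0, -4, 12, 8]
  [7, 8, 0, 4, 11]
  [10, 6, 16, 0, 14]
  [17, 10, 7, 34, 0]
D(2):
  [0, 12, 8, 17, 4]
  [∞, 0, -4, 12, 8]
  [7, 8, 0, 4, 11]
  [10, 6, 2, 0, 14]
  [17, 10, 6, 22, 0]
D(3):
  [0, 12, 8, 12, 4]
  [3, 0, -4, 0, 7]
  [7, 8, 0, 4, 11]
  [9, 6, 2, 0, 13]
  [13, 10, 6, 10, 0]
D(4):
  [0, 12, 8, 12, 4]
  [3, 0, -4, 0, 7]
  [7, 8, 0, 4, 11]
  [9, 6, 2, 0, 13]
  [13, 10, 6, 10, 0]
D(5):
  [0, 12, 8, 12, 4]
  [3, 0, -4, 0, 7]
  [7, 8, 0, 4, 11]
  [9, 6, 2, 0, 13]
  [13, 10, 6, 10, 0]
Answer: W*[0][3] = 12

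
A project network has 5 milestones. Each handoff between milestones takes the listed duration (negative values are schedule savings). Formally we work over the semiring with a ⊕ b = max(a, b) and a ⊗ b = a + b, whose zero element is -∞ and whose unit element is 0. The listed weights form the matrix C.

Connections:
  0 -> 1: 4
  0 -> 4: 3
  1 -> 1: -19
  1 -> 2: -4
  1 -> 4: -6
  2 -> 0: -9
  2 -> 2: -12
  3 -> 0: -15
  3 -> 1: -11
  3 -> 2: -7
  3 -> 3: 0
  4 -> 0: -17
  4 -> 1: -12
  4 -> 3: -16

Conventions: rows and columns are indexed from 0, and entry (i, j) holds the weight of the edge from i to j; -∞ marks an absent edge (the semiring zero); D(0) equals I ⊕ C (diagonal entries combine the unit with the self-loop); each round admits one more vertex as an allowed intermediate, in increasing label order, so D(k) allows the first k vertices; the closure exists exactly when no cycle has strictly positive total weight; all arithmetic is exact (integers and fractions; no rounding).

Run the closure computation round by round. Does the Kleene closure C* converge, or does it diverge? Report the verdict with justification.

D(0):
  [0, 4, -∞, -∞, 3]
  [-∞, 0, -4, -∞, -6]
  [-9, -∞, 0, -∞, -∞]
  [-15, -11, -7, 0, -∞]
  [-17, -12, -∞, -16, 0]
D(1):
  [0, 4, -∞, -∞, 3]
  [-∞, 0, -4, -∞, -6]
  [-9, -5, 0, -∞, -6]
  [-15, -11, -7, 0, -12]
  [-17, -12, -∞, -16, 0]
D(2):
  [0, 4, 0, -∞, 3]
  [-∞, 0, -4, -∞, -6]
  [-9, -5, 0, -∞, -6]
  [-15, -11, -7, 0, -12]
  [-17, -12, -16, -16, 0]
D(3):
  [0, 4, 0, -∞, 3]
  [-13, 0, -4, -∞, -6]
  [-9, -5, 0, -∞, -6]
  [-15, -11, -7, 0, -12]
  [-17, -12, -16, -16, 0]
D(4):
  [0, 4, 0, -∞, 3]
  [-13, 0, -4, -∞, -6]
  [-9, -5, 0, -∞, -6]
  [-15, -11, -7, 0, -12]
  [-17, -12, -16, -16, 0]
D(5):
  [0, 4, 0, -13, 3]
  [-13, 0, -4, -22, -6]
  [-9, -5, 0, -22, -6]
  [-15, -11, -7, 0, -12]
  [-17, -12, -16, -16, 0]
Key observation: every diagonal entry stays at the unit through all rounds, so no improving cycle exists.
Answer: CONVERGES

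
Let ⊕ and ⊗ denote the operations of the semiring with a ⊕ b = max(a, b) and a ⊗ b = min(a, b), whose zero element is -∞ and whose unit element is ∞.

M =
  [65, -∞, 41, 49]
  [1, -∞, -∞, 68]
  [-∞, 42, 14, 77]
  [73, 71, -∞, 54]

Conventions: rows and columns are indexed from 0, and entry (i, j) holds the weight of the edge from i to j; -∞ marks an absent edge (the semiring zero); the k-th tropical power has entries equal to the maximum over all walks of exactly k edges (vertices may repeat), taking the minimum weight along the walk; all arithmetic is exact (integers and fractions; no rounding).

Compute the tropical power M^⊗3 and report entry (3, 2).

M^⊗2:
  [65, 49, 41, 49]
  [68, 68, 1, 54]
  [73, 71, 14, 54]
  [65, 54, 41, 68]
M^⊗3:
  [65, 49, 41, 49]
  [65, 54, 41, 68]
  [65, 54, 41, 68]
  [68, 68, 41, 54]
Key observation: the optimum is the walk 3->0->0->2, with weight 73 min 65 min 41 = 41.
Optimal value attained by: walk 3->0->0->2.
Answer: (M^⊗3)[3][2] = 41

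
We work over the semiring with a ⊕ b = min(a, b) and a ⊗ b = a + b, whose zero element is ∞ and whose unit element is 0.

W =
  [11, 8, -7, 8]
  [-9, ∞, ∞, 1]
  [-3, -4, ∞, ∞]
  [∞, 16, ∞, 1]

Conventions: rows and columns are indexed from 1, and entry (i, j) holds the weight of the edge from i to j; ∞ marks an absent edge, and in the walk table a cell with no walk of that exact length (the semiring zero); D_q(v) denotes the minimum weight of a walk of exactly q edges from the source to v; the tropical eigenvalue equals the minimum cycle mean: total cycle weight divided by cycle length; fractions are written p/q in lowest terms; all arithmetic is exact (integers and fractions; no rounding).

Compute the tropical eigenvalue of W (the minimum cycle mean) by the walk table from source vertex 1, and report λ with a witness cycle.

q=0: [0, ∞, ∞, ∞]
q=1: [11, 8, -7, 8]
q=2: [-10, -11, 4, 9]
q=3: [-20, -2, -17, -10]
q=4: [-20, -21, -27, -12]
Optimal cycle mean attained by: cycle 1->3->2->1, total (-7) + (-4) + (-9), length 3.
Answer: λ = -20/3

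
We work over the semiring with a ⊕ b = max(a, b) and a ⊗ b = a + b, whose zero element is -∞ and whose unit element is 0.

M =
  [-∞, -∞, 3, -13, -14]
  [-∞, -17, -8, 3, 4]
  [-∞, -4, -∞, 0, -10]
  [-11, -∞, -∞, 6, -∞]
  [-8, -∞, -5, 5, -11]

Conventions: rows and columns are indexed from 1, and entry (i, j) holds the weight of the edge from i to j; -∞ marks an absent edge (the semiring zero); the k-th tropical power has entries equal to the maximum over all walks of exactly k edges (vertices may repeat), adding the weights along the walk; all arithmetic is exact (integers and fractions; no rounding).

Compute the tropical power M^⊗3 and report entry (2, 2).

M^⊗2:
  [-22, -1, -19, 3, -7]
  [-4, -12, -1, 9, -7]
  [-11, -21, -12, 6, 0]
  [-5, -∞, -8, 12, -25]
  [-6, -9, -5, 11, -15]
M^⊗3:
  [-8, -18, -9, 9, 3]
  [-2, -5, -1, 15, -8]
  [-5, -16, -5, 12, -11]
  [1, -12, -2, 18, -18]
  [0, -9, -3, 17, -5]
Key observation: the optimum is the walk 2->5->3->2, with weight 4 + (-5) + (-4) = -5.
Optimal value attained by: walk 2->5->3->2.
Answer: (M^⊗3)[2][2] = -5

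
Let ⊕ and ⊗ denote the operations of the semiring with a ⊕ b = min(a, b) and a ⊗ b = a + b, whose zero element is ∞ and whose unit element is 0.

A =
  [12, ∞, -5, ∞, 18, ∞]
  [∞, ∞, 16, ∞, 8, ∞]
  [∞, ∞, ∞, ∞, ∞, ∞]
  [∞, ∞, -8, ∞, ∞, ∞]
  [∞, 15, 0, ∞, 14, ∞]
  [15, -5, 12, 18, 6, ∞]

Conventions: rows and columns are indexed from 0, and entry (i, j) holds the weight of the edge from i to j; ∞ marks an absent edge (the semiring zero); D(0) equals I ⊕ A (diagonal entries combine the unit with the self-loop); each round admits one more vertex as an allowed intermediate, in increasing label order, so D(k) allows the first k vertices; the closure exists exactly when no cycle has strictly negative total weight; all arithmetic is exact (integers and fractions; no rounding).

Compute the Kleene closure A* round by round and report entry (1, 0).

D(0):
  [0, ∞, -5, ∞, 18, ∞]
  [∞, 0, 16, ∞, 8, ∞]
  [∞, ∞, 0, ∞, ∞, ∞]
  [∞, ∞, -8, 0, ∞, ∞]
  [∞, 15, 0, ∞, 0, ∞]
  [15, -5, 12, 18, 6, 0]
D(1):
  [0, ∞, -5, ∞, 18, ∞]
  [∞, 0, 16, ∞, 8, ∞]
  [∞, ∞, 0, ∞, ∞, ∞]
  [∞, ∞, -8, 0, ∞, ∞]
  [∞, 15, 0, ∞, 0, ∞]
  [15, -5, 10, 18, 6, 0]
D(2):
  [0, ∞, -5, ∞, 18, ∞]
  [∞, 0, 16, ∞, 8, ∞]
  [∞, ∞, 0, ∞, ∞, ∞]
  [∞, ∞, -8, 0, ∞, ∞]
  [∞, 15, 0, ∞, 0, ∞]
  [15, -5, 10, 18, 3, 0]
D(3):
  [0, ∞, -5, ∞, 18, ∞]
  [∞, 0, 16, ∞, 8, ∞]
  [∞, ∞, 0, ∞, ∞, ∞]
  [∞, ∞, -8, 0, ∞, ∞]
  [∞, 15, 0, ∞, 0, ∞]
  [15, -5, 10, 18, 3, 0]
D(4):
  [0, ∞, -5, ∞, 18, ∞]
  [∞, 0, 16, ∞, 8, ∞]
  [∞, ∞, 0, ∞, ∞, ∞]
  [∞, ∞, -8, 0, ∞, ∞]
  [∞, 15, 0, ∞, 0, ∞]
  [15, -5, 10, 18, 3, 0]
D(5):
  [0, 33, -5, ∞, 18, ∞]
  [∞, 0, 8, ∞, 8, ∞]
  [∞, ∞, 0, ∞, ∞, ∞]
  [∞, ∞, -8, 0, ∞, ∞]
  [∞, 15, 0, ∞, 0, ∞]
  [15, -5, 3, 18, 3, 0]
D(6):
  [0, 33, -5, ∞, 18, ∞]
  [∞, 0, 8, ∞, 8, ∞]
  [∞, ∞, 0, ∞, ∞, ∞]
  [∞, ∞, -8, 0, ∞, ∞]
  [∞, 15, 0, ∞, 0, ∞]
  [15, -5, 3, 18, 3, 0]
Answer: A*[1][0] = ∞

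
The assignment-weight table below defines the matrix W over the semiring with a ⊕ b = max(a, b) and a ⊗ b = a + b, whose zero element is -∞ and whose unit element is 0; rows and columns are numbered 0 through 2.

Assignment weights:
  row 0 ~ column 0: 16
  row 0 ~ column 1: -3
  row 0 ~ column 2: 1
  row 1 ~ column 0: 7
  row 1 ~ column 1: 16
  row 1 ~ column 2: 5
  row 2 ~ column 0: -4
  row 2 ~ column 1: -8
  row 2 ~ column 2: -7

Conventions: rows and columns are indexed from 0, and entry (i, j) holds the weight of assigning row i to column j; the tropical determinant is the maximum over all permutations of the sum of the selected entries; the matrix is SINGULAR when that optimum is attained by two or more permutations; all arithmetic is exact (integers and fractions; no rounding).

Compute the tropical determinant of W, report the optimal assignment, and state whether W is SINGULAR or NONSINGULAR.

σ = (0, 1, 2): 16 + 16 + (-7) = 25
σ = (0, 2, 1): 16 + 5 + (-8) = 13
σ = (1, 0, 2): (-3) + 7 + (-7) = -3
σ = (1, 2, 0): (-3) + 5 + (-4) = -2
σ = (2, 0, 1): 1 + 7 + (-8) = 0
σ = (2, 1, 0): 1 + 16 + (-4) = 13
Optimal value attained by: σ = (0, 1, 2).
Answer: det⊕(W) = 25; verdict: NONSINGULAR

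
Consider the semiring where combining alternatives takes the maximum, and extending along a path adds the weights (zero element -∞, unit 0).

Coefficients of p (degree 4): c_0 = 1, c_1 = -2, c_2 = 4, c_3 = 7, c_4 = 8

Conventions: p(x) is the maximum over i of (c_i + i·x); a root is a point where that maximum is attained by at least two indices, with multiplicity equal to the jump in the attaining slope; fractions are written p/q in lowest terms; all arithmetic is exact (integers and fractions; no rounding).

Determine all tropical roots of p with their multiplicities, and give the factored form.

hull edge (i=0, c=1) to (i=3, c=7): slope 2, span 3
hull edge (i=3, c=7) to (i=4, c=8): slope 1, span 1
Factored form: p(x) = 8 ⊗ (x ⊕ (-2)) ⊗ (x ⊕ (-2)) ⊗ (x ⊕ (-2)) ⊗ (x ⊕ (-1))
Answer: roots = -2 (mult 3), -1 (mult 1)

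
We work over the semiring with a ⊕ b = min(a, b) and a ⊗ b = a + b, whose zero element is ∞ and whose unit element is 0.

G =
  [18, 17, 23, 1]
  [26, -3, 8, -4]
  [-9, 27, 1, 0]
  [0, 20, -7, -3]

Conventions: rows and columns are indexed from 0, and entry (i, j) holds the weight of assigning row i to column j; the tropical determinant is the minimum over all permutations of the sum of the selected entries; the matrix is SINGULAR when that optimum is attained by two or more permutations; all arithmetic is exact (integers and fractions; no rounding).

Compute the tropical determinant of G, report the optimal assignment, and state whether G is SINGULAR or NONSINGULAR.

σ = (0, 1, 2, 3): 18 + (-3) + 1 + (-3) = 13
σ = (0, 1, 3, 2): 18 + (-3) + 0 + (-7) = 8
σ = (0, 2, 1, 3): 18 + 8 + 27 + (-3) = 50
σ = (0, 2, 3, 1): 18 + 8 + 0 + 20 = 46
σ = (0, 3, 1, 2): 18 + (-4) + 27 + (-7) = 34
σ = (0, 3, 2, 1): 18 + (-4) + 1 + 20 = 35
σ = (1, 0, 2, 3): 17 + 26 + 1 + (-3) = 41
σ = (1, 0, 3, 2): 17 + 26 + 0 + (-7) = 36
σ = (1, 2, 0, 3): 17 + 8 + (-9) + (-3) = 13
σ = (1, 2, 3, 0): 17 + 8 + 0 + 0 = 25
σ = (1, 3, 0, 2): 17 + (-4) + (-9) + (-7) = -3
σ = (1, 3, 2, 0): 17 + (-4) + 1 + 0 = 14
σ = (2, 0, 1, 3): 23 + 26 + 27 + (-3) = 73
σ = (2, 0, 3, 1): 23 + 26 + 0 + 20 = 69
σ = (2, 1, 0, 3): 23 + (-3) + (-9) + (-3) = 8
σ = (2, 1, 3, 0): 23 + (-3) + 0 + 0 = 20
σ = (2, 3, 0, 1): 23 + (-4) + (-9) + 20 = 30
σ = (2, 3, 1, 0): 23 + (-4) + 27 + 0 = 46
σ = (3, 0, 1, 2): 1 + 26 + 27 + (-7) = 47
σ = (3, 0, 2, 1): 1 + 26 + 1 + 20 = 48
σ = (3, 1, 0, 2): 1 + (-3) + (-9) + (-7) = -18
σ = (3, 1, 2, 0): 1 + (-3) + 1 + 0 = -1
σ = (3, 2, 0, 1): 1 + 8 + (-9) + 20 = 20
σ = (3, 2, 1, 0): 1 + 8 + 27 + 0 = 36
Optimal value attained by: σ = (3, 1, 0, 2).
Answer: det⊕(G) = -18; verdict: NONSINGULAR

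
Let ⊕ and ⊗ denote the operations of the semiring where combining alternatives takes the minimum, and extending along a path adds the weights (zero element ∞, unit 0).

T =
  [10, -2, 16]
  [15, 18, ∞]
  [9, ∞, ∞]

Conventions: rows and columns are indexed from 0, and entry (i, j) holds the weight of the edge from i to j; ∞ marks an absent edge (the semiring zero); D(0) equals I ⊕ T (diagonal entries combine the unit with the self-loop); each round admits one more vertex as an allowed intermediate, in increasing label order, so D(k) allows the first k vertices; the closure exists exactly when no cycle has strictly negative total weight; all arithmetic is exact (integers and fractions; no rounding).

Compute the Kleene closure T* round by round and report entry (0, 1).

D(0):
  [0, -2, 16]
  [15, 0, ∞]
  [9, ∞, 0]
D(1):
  [0, -2, 16]
  [15, 0, 31]
  [9, 7, 0]
D(2):
  [0, -2, 16]
  [15, 0, 31]
  [9, 7, 0]
D(3):
  [0, -2, 16]
  [15, 0, 31]
  [9, 7, 0]
Answer: T*[0][1] = -2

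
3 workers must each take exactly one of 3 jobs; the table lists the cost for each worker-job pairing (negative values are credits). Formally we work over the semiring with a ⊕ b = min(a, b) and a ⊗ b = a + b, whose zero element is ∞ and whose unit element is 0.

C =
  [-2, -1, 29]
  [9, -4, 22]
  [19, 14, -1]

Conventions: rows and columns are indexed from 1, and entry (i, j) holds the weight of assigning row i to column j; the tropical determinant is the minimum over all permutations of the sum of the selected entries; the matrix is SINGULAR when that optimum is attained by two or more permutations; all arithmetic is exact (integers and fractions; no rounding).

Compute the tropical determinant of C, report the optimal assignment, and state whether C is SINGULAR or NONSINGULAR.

σ = (1, 2, 3): (-2) + (-4) + (-1) = -7
σ = (1, 3, 2): (-2) + 22 + 14 = 34
σ = (2, 1, 3): (-1) + 9 + (-1) = 7
σ = (2, 3, 1): (-1) + 22 + 19 = 40
σ = (3, 1, 2): 29 + 9 + 14 = 52
σ = (3, 2, 1): 29 + (-4) + 19 = 44
Optimal value attained by: σ = (1, 2, 3).
Answer: det⊕(C) = -7; verdict: NONSINGULAR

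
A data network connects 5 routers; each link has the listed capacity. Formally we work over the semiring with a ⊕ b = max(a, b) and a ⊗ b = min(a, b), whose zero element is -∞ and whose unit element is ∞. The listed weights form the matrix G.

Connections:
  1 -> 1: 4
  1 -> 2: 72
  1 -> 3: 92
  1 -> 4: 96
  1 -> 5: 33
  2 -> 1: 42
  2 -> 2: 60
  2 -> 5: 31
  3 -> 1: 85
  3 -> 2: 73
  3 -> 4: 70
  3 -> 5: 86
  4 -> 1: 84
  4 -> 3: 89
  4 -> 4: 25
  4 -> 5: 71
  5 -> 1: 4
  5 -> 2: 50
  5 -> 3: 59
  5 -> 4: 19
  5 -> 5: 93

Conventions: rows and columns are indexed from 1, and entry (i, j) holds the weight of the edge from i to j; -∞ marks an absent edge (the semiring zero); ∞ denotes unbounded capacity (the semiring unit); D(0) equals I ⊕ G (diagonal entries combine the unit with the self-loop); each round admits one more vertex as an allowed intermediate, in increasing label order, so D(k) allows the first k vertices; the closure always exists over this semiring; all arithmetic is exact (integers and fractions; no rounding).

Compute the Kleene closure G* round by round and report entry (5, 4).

D(0):
  [∞, 72, 92, 96, 33]
  [42, ∞, -∞, -∞, 31]
  [85, 73, ∞, 70, 86]
  [84, -∞, 89, ∞, 71]
  [4, 50, 59, 19, ∞]
D(1):
  [∞, 72, 92, 96, 33]
  [42, ∞, 42, 42, 33]
  [85, 73, ∞, 85, 86]
  [84, 72, 89, ∞, 71]
  [4, 50, 59, 19, ∞]
D(2):
  [∞, 72, 92, 96, 33]
  [42, ∞, 42, 42, 33]
  [85, 73, ∞, 85, 86]
  [84, 72, 89, ∞, 71]
  [42, 50, 59, 42, ∞]
D(3):
  [∞, 73, 92, 96, 86]
  [42, ∞, 42, 42, 42]
  [85, 73, ∞, 85, 86]
  [85, 73, 89, ∞, 86]
  [59, 59, 59, 59, ∞]
D(4):
  [∞, 73, 92, 96, 86]
  [42, ∞, 42, 42, 42]
  [85, 73, ∞, 85, 86]
  [85, 73, 89, ∞, 86]
  [59, 59, 59, 59, ∞]
D(5):
  [∞, 73, 92, 96, 86]
  [42, ∞, 42, 42, 42]
  [85, 73, ∞, 85, 86]
  [85, 73, 89, ∞, 86]
  [59, 59, 59, 59, ∞]
Answer: G*[5][4] = 59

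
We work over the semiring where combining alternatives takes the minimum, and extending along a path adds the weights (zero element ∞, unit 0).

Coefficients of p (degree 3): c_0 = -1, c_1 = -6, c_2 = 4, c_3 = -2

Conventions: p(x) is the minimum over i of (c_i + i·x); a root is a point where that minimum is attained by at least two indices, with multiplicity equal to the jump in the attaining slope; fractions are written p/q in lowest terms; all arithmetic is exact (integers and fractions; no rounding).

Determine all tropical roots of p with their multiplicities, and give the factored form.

hull edge (i=0, c=-1) to (i=1, c=-6): slope -5, span 1
hull edge (i=1, c=-6) to (i=3, c=-2): slope 2, span 2
Factored form: p(x) = -2 ⊗ (x ⊕ (-2)) ⊗ (x ⊕ (-2)) ⊗ (x ⊕ 5)
Answer: roots = -2 (mult 2), 5 (mult 1)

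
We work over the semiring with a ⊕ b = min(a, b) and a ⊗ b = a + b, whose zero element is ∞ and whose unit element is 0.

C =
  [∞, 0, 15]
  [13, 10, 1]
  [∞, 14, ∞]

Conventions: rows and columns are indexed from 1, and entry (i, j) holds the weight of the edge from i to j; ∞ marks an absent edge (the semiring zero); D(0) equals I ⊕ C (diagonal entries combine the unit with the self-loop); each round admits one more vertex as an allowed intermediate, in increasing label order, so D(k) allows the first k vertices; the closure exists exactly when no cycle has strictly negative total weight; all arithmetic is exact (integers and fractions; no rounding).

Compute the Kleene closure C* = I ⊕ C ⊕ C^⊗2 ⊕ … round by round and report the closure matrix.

D(0):
  [0, 0, 15]
  [13, 0, 1]
  [∞, 14, 0]
D(1):
  [0, 0, 15]
  [13, 0, 1]
  [∞, 14, 0]
D(2):
  [0, 0, 1]
  [13, 0, 1]
  [27, 14, 0]
D(3):
  [0, 0, 1]
  [13, 0, 1]
  [27, 14, 0]
Answer: C* = [[0, 0, 1], [13, 0, 1], [27, 14, 0]]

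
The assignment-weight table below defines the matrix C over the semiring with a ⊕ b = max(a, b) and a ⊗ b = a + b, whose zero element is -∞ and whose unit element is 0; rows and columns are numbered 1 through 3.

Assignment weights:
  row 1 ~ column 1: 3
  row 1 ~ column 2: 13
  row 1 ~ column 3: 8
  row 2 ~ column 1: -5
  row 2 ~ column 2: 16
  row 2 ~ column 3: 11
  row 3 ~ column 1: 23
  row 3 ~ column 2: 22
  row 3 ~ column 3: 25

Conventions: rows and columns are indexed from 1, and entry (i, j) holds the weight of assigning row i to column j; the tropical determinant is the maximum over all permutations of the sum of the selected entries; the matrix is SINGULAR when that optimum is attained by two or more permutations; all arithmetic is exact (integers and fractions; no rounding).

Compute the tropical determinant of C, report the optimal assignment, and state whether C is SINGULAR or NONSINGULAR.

σ = (1, 2, 3): 3 + 16 + 25 = 44
σ = (1, 3, 2): 3 + 11 + 22 = 36
σ = (2, 1, 3): 13 + (-5) + 25 = 33
σ = (2, 3, 1): 13 + 11 + 23 = 47
σ = (3, 1, 2): 8 + (-5) + 22 = 25
σ = (3, 2, 1): 8 + 16 + 23 = 47
Optimal value attained by: σ = (2, 3, 1).
Answer: det⊕(C) = 47; verdict: SINGULAR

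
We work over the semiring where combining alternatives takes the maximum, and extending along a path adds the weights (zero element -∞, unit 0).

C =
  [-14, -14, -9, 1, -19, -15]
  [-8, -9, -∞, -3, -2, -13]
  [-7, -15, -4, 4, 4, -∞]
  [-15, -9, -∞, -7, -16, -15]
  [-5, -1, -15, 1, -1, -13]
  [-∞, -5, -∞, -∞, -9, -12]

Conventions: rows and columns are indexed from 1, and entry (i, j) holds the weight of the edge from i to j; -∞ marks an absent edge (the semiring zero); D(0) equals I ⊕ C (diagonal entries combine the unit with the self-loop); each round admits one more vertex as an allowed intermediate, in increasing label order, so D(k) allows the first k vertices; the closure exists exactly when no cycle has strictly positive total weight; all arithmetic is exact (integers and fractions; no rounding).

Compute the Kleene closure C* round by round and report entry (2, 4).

D(0):
  [0, -14, -9, 1, -19, -15]
  [-8, 0, -∞, -3, -2, -13]
  [-7, -15, 0, 4, 4, -∞]
  [-15, -9, -∞, 0, -16, -15]
  [-5, -1, -15, 1, 0, -13]
  [-∞, -5, -∞, -∞, -9, 0]
D(1):
  [0, -14, -9, 1, -19, -15]
  [-8, 0, -17, -3, -2, -13]
  [-7, -15, 0, 4, 4, -22]
  [-15, -9, -24, 0, -16, -15]
  [-5, -1, -14, 1, 0, -13]
  [-∞, -5, -∞, -∞, -9, 0]
D(2):
  [0, -14, -9, 1, -16, -15]
  [-8, 0, -17, -3, -2, -13]
  [-7, -15, 0, 4, 4, -22]
  [-15, -9, -24, 0, -11, -15]
  [-5, -1, -14, 1, 0, -13]
  [-13, -5, -22, -8, -7, 0]
D(3):
  [0, -14, -9, 1, -5, -15]
  [-8, 0, -17, -3, -2, -13]
  [-7, -15, 0, 4, 4, -22]
  [-15, -9, -24, 0, -11, -15]
  [-5, -1, -14, 1, 0, -13]
  [-13, -5, -22, -8, -7, 0]
D(4):
  [0, -8, -9, 1, -5, -14]
  [-8, 0, -17, -3, -2, -13]
  [-7, -5, 0, 4, 4, -11]
  [-15, -9, -24, 0, -11, -15]
  [-5, -1, -14, 1, 0, -13]
  [-13, -5, -22, -8, -7, 0]
D(5):
  [0, -6, -9, 1, -5, -14]
  [-7, 0, -16, -1, -2, -13]
  [-1, 3, 0, 5, 4, -9]
  [-15, -9, -24, 0, -11, -15]
  [-5, -1, -14, 1, 0, -13]
  [-12, -5, -21, -6, -7, 0]
D(6):
  [0, -6, -9, 1, -5, -14]
  [-7, 0, -16, -1, -2, -13]
  [-1, 3, 0, 5, 4, -9]
  [-15, -9, -24, 0, -11, -15]
  [-5, -1, -14, 1, 0, -13]
  [-12, -5, -21, -6, -7, 0]
Answer: C*[2][4] = -1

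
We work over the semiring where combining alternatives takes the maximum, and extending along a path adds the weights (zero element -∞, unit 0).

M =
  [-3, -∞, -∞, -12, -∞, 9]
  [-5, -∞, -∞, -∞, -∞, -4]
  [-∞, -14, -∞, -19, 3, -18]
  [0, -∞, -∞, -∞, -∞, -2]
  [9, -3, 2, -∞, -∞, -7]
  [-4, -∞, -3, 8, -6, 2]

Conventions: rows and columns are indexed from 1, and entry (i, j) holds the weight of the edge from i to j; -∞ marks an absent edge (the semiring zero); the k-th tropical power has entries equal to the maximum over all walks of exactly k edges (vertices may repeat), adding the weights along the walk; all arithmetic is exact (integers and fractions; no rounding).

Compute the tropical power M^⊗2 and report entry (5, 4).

M^⊗2:
  [5, -∞, 6, 17, 3, 11]
  [-8, -∞, -7, 4, -10, 4]
  [12, 0, 5, -10, -24, -4]
  [-3, -∞, -5, 6, -8, 9]
  [6, -12, -10, 1, 5, 18]
  [8, -9, -1, 10, 0, 6]
Key observation: the optimum is the walk 5->6->4, with weight (-7) + 8 = 1.
Optimal value attained by: walk 5->6->4.
Answer: (M^⊗2)[5][4] = 1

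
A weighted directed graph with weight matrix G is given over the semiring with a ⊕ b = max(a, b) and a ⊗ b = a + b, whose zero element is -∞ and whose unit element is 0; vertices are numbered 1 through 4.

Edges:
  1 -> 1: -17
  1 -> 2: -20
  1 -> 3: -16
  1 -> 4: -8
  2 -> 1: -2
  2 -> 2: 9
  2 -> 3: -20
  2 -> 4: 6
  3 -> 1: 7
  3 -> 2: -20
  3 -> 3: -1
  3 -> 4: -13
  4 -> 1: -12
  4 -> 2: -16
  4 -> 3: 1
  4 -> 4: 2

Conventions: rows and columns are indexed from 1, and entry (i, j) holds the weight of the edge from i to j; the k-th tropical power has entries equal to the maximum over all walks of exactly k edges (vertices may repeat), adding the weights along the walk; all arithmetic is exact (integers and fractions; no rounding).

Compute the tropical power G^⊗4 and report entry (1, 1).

G^⊗2:
  [-9, -11, -7, -6]
  [7, 18, 7, 15]
  [6, -11, -2, -1]
  [8, -7, 3, 4]
G^⊗3:
  [0, -2, -5, -4]
  [16, 27, 16, 24]
  [5, -2, 0, 1]
  [10, 2, 5, 6]
G^⊗4:
  [2, 7, -3, 4]
  [25, 36, 25, 33]
  [7, 7, 2, 4]
  [12, 11, 7, 8]
Key observation: the optimum is the walk 1->4->4->3->1, with weight (-8) + 2 + 1 + 7 = 2.
Optimal value attained by: walk 1->4->4->3->1.
Answer: (G^⊗4)[1][1] = 2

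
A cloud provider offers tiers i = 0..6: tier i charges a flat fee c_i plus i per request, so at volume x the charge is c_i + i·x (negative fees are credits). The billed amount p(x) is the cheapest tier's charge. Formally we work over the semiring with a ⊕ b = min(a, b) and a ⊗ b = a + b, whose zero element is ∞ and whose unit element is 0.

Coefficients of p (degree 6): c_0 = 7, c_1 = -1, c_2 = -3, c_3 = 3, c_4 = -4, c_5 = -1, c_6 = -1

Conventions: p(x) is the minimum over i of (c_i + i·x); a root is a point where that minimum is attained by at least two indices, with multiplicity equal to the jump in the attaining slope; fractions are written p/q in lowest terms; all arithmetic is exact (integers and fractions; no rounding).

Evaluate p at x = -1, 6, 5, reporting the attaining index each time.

p(-1) = min(7+0·(-1)=7, -1+1·(-1)=-2, -3+2·(-1)=-5, 3+3·(-1)=0, -4+4·(-1)=-8, -1+5·(-1)=-6, -1+6·(-1)=-7) = -8 (attained by i=4)
p(6) = min(7+0·6=7, -1+1·6=5, -3+2·6=9, 3+3·6=21, -4+4·6=20, -1+5·6=29, -1+6·6=35) = 5 (attained by i=1)
p(5) = min(7+0·5=7, -1+1·5=4, -3+2·5=7, 3+3·5=18, -4+4·5=16, -1+5·5=24, -1+6·5=29) = 4 (attained by i=1)
Answer: p(-1) = -8; p(6) = 5; p(5) = 4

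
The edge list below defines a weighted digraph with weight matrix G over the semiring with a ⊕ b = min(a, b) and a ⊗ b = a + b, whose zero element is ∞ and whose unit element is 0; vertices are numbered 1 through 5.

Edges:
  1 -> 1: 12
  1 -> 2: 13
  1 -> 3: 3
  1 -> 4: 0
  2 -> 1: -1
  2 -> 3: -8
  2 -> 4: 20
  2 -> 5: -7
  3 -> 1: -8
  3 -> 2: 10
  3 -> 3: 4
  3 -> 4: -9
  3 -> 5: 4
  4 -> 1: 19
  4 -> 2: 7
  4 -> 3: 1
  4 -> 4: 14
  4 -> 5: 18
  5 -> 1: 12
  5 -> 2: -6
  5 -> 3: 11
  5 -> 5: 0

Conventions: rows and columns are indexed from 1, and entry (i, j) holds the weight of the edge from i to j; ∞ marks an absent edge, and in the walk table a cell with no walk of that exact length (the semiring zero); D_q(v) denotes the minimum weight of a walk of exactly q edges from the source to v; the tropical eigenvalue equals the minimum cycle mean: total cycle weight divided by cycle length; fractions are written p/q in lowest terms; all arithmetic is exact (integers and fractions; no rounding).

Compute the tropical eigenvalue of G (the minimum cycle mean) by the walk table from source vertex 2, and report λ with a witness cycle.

q=0: [∞, 0, ∞, ∞, ∞]
q=1: [-1, ∞, -8, 20, -7]
q=2: [-16, -13, -4, -17, -7]
q=3: [-14, -13, -21, -16, -20]
q=4: [-29, -26, -21, -30, -20]
q=5: [-29, -26, -34, -30, -33]
Optimal cycle mean attained by: cycle 2->5->2, total (-7) + (-6), length 2.
Answer: λ = -13/2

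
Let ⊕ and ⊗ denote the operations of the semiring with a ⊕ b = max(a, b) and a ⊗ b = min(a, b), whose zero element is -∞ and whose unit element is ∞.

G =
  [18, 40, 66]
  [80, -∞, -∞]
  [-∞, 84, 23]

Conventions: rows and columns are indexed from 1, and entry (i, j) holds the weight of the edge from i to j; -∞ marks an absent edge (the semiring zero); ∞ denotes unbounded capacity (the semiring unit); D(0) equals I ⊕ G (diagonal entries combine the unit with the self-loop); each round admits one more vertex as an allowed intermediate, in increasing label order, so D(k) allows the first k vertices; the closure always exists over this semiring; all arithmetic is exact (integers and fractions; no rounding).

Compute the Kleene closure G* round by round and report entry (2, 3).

D(0):
  [∞, 40, 66]
  [80, ∞, -∞]
  [-∞, 84, ∞]
D(1):
  [∞, 40, 66]
  [80, ∞, 66]
  [-∞, 84, ∞]
D(2):
  [∞, 40, 66]
  [80, ∞, 66]
  [80, 84, ∞]
D(3):
  [∞, 66, 66]
  [80, ∞, 66]
  [80, 84, ∞]
Answer: G*[2][3] = 66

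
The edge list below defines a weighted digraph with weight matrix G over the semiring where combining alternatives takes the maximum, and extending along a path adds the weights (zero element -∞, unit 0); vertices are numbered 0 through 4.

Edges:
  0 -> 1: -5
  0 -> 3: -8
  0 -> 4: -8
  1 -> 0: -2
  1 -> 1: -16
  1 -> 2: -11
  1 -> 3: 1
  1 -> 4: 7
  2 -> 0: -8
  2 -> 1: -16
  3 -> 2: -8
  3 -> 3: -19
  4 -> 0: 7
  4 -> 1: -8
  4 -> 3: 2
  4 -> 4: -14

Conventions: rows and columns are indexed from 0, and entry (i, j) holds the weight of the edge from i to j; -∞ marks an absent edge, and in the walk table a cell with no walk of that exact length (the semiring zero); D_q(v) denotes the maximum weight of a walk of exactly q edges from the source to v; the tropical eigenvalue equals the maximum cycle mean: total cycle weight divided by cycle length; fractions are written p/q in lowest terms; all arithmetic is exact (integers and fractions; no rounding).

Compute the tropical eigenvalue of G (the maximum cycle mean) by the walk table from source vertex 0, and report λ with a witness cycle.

q=0: [0, -∞, -∞, -∞, -∞]
q=1: [-∞, -5, -∞, -8, -8]
q=2: [-1, -16, -16, -4, 2]
q=3: [9, -6, -12, 4, -9]
q=4: [-2, 4, -4, 1, 1]
q=5: [8, -7, -7, 5, 11]
Optimal cycle mean attained by: cycle 0->1->4->0, total (-5) + 7 + 7, length 3.
Answer: λ = 3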